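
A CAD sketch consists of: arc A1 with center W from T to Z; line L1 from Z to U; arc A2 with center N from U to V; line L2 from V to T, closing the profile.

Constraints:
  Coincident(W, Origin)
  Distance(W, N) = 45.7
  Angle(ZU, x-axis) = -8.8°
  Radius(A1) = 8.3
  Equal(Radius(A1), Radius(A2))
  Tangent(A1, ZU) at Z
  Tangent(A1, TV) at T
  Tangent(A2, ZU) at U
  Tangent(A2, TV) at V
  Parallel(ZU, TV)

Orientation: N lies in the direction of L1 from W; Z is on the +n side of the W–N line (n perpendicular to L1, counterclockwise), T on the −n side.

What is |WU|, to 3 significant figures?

46.4

Tangency of A1 to both parallel lines with radius 8.3 puts Z and T at W ± 8.3·n: Z = (1.27, 8.20), T = (-1.27, -8.20). Equal radii place U and V the same way about N: U = N + 8.3·n = (46.4, 1.21), V = N − 8.3·n = (43.9, -15.2). Then |WU| = |U − W| = 46.4.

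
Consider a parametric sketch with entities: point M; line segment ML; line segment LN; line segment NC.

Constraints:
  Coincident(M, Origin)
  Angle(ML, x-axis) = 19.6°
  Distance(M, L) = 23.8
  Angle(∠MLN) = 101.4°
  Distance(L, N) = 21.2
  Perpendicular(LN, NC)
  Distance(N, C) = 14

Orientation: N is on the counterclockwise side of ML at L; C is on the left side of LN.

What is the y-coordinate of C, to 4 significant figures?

26.97

M is at the origin; ML runs at 19.6° with length 23.8, so L = 23.8·(cos 19.6°, sin 19.6°) = (22.42, 7.984). ∠MLN = 101.4°, so LN runs at 19.6° + (180° − 101.4°) = 98.20° from the x-axis; with |LN| = 21.2, N = L + 21.2·(cos 98.20°, sin 98.20°) = (19.40, 28.97). LN ⟂ NC; with |NC| = 14.0 on the left of LN, C = N + 14.0·(-0.9898, -0.1426) = (5.540, 26.97). So C.y = 26.97.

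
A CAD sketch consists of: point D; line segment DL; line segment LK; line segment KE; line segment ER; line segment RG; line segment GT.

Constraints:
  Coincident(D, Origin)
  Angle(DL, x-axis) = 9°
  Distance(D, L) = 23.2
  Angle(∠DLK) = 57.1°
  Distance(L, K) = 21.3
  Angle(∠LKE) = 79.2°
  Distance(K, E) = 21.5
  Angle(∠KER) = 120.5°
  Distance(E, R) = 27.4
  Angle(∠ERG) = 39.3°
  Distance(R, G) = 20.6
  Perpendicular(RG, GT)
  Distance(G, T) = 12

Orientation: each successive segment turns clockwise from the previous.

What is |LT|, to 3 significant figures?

22.6

∠ERG = 39.3° gives RG at -54.9° from the x-axis; with |RG| = 20.6, G = (10.5, 6.87). RG ⟂ GT, so GT runs at -145°; with |GT| = 12.0, T = (0.643, -0.0324). Then |LT| = |T − L| = 22.6.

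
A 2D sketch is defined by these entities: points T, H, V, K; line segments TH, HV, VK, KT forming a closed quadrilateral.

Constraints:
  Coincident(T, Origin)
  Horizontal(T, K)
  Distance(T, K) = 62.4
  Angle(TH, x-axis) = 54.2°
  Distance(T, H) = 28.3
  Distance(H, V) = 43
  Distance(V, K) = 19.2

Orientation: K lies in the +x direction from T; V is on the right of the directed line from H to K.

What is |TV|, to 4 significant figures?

46.27

T is at the origin; T and K share the same y with |TK| = 62.4 and K in +x, so K = (62.4, 0). TH runs at 54.2° with |TH| = 28.3, so H = (16.55, 22.95). V is determined by |HV| = 43.0 and |VK| = 19.2 together: it lies at the intersection of circle(H, 43.0) and circle(K, 19.2). With |HK| = 51.27, the foot of the radical line on HK is 40.07 from H and the perpendicular offset is √(43.0² − 40.07²) = 15.60. Taking the right-of-HK solution: V = (45.40, -8.932).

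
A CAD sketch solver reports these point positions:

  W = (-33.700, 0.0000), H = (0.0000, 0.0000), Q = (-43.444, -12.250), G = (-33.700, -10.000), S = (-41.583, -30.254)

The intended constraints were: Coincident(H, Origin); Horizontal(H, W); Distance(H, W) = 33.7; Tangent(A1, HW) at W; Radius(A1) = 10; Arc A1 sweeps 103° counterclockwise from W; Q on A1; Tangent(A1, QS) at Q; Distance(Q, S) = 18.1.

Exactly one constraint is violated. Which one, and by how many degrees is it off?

Tangent(A1, QS) at Q — off by 7.10°.

H = (0.00, 0.00) ✓; H.y = 0.00, W.y = 0.00 ✓; |HW| = 33.70 ✓; ∠(GW, WH) = 90.00° ✓; |GW| = 10.00 ✓; bearing(G→Q) − bearing(G→W) = 103.0° ✓; |GQ| = 10.00 ✓; ∠(GQ, QS) = 97.10° ✗; |QS| = 18.10 ✓.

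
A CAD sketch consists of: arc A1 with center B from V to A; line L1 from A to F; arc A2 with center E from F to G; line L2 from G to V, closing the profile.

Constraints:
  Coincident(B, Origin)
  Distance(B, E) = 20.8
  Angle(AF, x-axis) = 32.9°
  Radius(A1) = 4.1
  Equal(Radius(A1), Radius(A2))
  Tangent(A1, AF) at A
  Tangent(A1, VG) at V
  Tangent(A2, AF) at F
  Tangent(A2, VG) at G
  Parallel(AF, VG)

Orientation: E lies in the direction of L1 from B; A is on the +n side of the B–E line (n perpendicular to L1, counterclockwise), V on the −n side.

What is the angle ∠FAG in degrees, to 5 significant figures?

21.516°

The slot axis is L1's direction at 32.9°, so u = (cos 32.9°, sin 32.9°) = (0.83962, 0.54317) and n = (−sin 32.9°, cos 32.9°) = (-0.54317, 0.83962). B is at the origin and E lies 20.8 along u from B, so E = 20.8·u = (17.464, 11.298). Tangency of A1 to both parallel lines with radius 4.1 puts A and V at B ± 4.1·n: A = (-2.2270, 3.4424), V = (2.2270, -3.4424). Equal radii place F and G the same way about E: F = E + 4.1·n = (15.237, 14.740), G = E − 4.1·n = (19.691, 7.8556). Then cos ∠FAG = AF·AG / (|AF||AG|), giving 21.516°.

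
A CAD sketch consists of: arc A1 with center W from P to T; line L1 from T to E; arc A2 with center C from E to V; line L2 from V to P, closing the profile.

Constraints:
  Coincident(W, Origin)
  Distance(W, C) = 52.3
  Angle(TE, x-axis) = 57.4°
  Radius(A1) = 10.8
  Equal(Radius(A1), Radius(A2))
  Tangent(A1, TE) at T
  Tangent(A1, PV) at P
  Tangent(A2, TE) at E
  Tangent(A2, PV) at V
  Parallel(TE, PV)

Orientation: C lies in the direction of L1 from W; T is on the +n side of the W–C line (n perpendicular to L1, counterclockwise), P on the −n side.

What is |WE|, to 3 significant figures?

53.4

The slot axis is L1's direction at 57.4°, so u = (cos 57.4°, sin 57.4°) = (0.539, 0.842) and n = (−sin 57.4°, cos 57.4°) = (-0.842, 0.539). W is at the origin and C lies 52.3 along u from W, so C = 52.3·u = (28.2, 44.1). Tangency of A1 to both parallel lines with radius 10.8 puts T and P at W ± 10.8·n: T = (-9.10, 5.82), P = (9.10, -5.82). Equal radii place E and V the same way about C: E = C + 10.8·n = (19.1, 49.9), V = C − 10.8·n = (37.3, 38.2). Then |WE| = |E − W| = 53.4.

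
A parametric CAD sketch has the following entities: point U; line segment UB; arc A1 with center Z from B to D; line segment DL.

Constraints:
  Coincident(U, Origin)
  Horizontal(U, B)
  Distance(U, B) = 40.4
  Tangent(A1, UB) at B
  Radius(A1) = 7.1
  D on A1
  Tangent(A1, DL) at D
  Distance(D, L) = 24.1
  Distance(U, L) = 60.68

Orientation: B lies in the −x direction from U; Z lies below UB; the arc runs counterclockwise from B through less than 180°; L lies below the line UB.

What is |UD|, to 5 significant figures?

47.541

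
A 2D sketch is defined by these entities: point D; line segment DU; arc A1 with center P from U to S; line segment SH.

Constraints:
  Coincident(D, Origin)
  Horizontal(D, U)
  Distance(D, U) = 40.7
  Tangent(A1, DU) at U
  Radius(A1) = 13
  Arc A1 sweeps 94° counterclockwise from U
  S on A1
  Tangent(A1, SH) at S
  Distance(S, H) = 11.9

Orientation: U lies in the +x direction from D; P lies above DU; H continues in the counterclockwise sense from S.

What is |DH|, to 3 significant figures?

58.8

D is at the origin; DU is horizontal with |DU| = 40.7 and U on the +x side, so U = (40.7, 0.00). The tangent condition forces PU to be normal to DU, so P = U + (0, 13) = (40.7, 13.0). On A1, U sits at bearing -90° from P; a 94° counterclockwise sweep puts S at bearing 4°, so S = P + 13.0·(cos 4°, sin 4°) = (53.7, 13.9). Since A1 is tangent to SH there, PS ⟂ SH, so SH runs along (−sin 4°, cos 4°); with |SH| = 11.9, H = (52.8, 25.8). Then |DH| = |H − D| = 58.8.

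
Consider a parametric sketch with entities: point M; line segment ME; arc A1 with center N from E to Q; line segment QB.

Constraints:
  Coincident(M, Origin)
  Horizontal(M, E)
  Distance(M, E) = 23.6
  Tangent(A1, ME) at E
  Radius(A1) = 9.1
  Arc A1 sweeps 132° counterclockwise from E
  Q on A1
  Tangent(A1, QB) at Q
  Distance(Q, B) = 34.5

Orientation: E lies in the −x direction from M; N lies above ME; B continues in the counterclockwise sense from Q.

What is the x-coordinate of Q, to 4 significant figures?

-16.84

M is at the origin; ME is horizontal with |ME| = 23.6 and E on the −x side, so E = (-23.60, 0.000). A1 meets ME tangentially, so NE is at right angles to ME, so N = E + (0, 9.1) = (-23.60, 9.100). On A1, E sits at bearing -90° from N; a 132° counterclockwise sweep puts Q at bearing 42°, so Q = N + 9.1·(cos 42°, sin 42°) = (-16.84, 15.19). So Q.x = -16.84.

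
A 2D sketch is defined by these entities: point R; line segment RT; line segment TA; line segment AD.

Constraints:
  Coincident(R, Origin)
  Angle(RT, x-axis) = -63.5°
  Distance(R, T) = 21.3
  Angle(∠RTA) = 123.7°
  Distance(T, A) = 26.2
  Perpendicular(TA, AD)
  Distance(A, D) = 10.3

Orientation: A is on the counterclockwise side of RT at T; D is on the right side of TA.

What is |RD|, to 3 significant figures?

47.2

R is at the origin; RT runs at -63.5° with length 21.3, so T = 21.3·(cos -63.5°, sin -63.5°) = (9.50, -19.1). ∠RTA = 123.7°, so TA runs at -63.5° + (180° − 123.7°) = -7.20° from the x-axis; with |TA| = 26.2, A = T + 26.2·(cos -7.20°, sin -7.20°) = (35.5, -22.3). TA ⟂ AD; with |AD| = 10.3 on the right of TA, D = A + 10.3·(-0.125, -0.992) = (34.2, -32.6). Then |RD| = |D − R| = 47.2.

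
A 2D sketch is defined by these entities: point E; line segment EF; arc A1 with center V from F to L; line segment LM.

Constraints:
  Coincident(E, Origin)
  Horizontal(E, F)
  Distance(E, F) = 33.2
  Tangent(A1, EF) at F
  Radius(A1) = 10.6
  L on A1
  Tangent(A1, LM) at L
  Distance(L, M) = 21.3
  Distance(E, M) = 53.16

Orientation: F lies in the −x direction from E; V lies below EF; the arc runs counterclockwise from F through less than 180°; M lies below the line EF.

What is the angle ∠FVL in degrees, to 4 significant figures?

95.09°

E is at the origin; E and F share the same y with |EF| = 33.2 and F on the −x side, so F = (-33.20, 0.000). Since A1 is tangent to EF there, VF ⟂ EF, so V = F + (0, -10.6) = (-33.20, -10.60). Since VL ⟂ LM (tangency), |VM| = √(10.6² + 21.3²) = 23.79 regardless of where L sits on A1. So M lies on both circle(E, 53.16) and circle(V, 23.79); the below-EF intersection is M = (-41.87, -32.76). L is the foot of the tangent from M: L = (-43.76, -11.54).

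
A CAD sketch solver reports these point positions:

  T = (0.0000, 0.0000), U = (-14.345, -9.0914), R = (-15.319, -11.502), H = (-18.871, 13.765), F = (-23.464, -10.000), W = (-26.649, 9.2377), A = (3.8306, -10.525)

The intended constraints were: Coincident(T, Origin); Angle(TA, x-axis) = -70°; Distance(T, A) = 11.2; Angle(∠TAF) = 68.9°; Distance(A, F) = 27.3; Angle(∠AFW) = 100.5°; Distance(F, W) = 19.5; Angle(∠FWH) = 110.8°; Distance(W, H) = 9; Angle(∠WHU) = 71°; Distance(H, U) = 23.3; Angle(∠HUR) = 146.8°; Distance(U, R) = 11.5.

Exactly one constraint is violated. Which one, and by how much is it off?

Distance(U, R) = 11.5 — off by 8.90.

T = (0.00, 0.00) ✓; TA at -70.00° ✓; |TA| = 11.20 ✓; ∠TAF = 68.90° ✓; |AF| = 27.30 ✓; ∠AFW = 100.5° ✓; |FW| = 19.50 ✓; ∠FWH = 110.8° ✓; |WH| = 9.000 ✓; ∠WHU = 71.00° ✓; |HU| = 23.30 ✓; ∠HUR = 146.8° ✓; |UR| = 2.600 ✗.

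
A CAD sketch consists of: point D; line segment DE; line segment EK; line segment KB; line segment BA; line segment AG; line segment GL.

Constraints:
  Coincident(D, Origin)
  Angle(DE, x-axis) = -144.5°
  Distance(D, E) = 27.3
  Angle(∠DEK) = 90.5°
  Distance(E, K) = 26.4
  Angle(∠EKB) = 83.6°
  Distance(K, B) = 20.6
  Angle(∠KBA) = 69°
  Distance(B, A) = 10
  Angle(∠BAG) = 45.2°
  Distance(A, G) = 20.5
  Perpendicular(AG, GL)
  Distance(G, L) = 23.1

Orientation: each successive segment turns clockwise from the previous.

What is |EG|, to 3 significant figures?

36.0

∠KBA = 69.0° gives BA at -81.4° from the x-axis; with |BA| = 10.0, A = (-18.3, 5.79). ∠BAG = 45.2° gives AG at 144° from the x-axis; with |AG| = 20.5, G = (-34.9, 17.9). Then |EG| = |G − E| = 36.0.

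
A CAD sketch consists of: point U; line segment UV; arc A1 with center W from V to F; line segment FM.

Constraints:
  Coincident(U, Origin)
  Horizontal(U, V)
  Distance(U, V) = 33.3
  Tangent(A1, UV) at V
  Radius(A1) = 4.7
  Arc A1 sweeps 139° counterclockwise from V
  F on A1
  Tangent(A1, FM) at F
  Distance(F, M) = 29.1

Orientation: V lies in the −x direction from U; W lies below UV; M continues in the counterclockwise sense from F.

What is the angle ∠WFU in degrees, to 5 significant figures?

36.228°

U is at the origin; UV is horizontal with |UV| = 33.3 and V on the −x side, so V = (-33.300, 0.0000). The tangent condition forces WV to be normal to UV, so W = V + (0, -4.7) = (-33.300, -4.7000). On A1, V sits at bearing 90° from W; a 139° counterclockwise sweep puts F at bearing 229°, so F = W + 4.7·(cos 229°, sin 229°) = (-36.383, -8.2471). Then cos ∠WFU = FW·FU / (|FW||FU|), giving 36.228°.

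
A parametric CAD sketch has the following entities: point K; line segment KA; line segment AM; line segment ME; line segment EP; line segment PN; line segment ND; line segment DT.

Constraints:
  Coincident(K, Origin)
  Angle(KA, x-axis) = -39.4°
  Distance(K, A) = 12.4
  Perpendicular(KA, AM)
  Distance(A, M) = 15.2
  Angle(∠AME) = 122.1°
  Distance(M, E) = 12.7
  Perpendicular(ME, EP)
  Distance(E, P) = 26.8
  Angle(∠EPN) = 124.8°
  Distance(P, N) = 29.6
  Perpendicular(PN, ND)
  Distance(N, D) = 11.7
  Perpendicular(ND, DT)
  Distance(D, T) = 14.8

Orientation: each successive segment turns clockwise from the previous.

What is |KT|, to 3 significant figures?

10.6

K is at the origin; KA runs at -39.4° with length 12.4, so A = (9.58, -7.87). KA is perpendicular to AM, so AM runs at -129°; with |AM| = 15.2, M = (-0.0660, -19.6). ∠AME = 122.1° gives ME at 173° from the x-axis; with |ME| = 12.7, E = (-12.7, -18.0). ME ⟂ EP, so EP runs at 82.7°; with |EP| = 26.8, P = (-9.26, 8.58). ∠EPN = 124.8° gives PN at 27.5° from the x-axis; with |PN| = 29.6, N = (17.0, 22.2). The perpendicularity gives ND at right angles to PN, so ND runs at -62.5°; with |ND| = 11.7, D = (22.4, 11.9). ND ⟂ DT, so DT runs at -152°; with |DT| = 14.8, T = (9.27, 5.04). Then |KT| = |T − K| = 10.6.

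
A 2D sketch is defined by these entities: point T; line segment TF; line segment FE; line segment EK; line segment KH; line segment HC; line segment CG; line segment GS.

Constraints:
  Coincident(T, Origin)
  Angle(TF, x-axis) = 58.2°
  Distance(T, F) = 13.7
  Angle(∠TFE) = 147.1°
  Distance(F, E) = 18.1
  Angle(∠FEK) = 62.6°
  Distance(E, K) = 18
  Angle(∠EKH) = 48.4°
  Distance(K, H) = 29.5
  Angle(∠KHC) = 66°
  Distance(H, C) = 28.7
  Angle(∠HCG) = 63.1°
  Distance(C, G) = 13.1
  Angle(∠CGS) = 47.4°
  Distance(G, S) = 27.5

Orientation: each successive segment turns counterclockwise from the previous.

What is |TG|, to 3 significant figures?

33.4

T is at the origin; TF runs at 58.2° with length 13.7, so F = (7.22, 11.6). ∠TFE = 147.1° gives FE at 91.1° from the x-axis; with |FE| = 18.1, E = (6.87, 29.7). ∠FEK = 62.6° gives EK at -152° from the x-axis; with |EK| = 18.0, K = (-8.95, 21.2). ∠EKH = 48.4° gives KH at -19.9° from the x-axis; with |KH| = 29.5, H = (18.8, 11.1). ∠KHC = 66.0° gives HC at 94.1° from the x-axis; with |HC| = 28.7, C = (16.7, 39.7). ∠HCG = 63.1° gives CG at -149° from the x-axis; with |CG| = 13.1, G = (5.51, 33.0). Then |TG| = |G − T| = 33.4.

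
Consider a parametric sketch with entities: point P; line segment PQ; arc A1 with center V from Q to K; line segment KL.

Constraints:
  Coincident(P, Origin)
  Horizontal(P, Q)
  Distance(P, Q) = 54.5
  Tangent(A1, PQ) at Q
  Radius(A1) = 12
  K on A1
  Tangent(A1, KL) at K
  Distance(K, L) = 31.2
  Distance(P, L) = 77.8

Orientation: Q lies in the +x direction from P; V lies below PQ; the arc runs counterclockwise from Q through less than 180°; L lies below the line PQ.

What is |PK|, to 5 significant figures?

49.009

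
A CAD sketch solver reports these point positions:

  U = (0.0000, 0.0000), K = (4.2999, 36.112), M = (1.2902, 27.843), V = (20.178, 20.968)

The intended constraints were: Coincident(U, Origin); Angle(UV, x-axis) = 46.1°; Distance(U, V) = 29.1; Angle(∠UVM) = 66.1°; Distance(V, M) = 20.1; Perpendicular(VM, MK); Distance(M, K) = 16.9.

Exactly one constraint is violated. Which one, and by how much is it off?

Distance(M, K) = 16.9 — off by 8.10.

U = (0.00, 0.00) ✓; UV at 46.10° ✓; |UV| = 29.10 ✓; ∠UVM = 66.10° ✓; |VM| = 20.10 ✓; ∠(VM, MK) = 90.00° ✓; |MK| = 8.800 ✗.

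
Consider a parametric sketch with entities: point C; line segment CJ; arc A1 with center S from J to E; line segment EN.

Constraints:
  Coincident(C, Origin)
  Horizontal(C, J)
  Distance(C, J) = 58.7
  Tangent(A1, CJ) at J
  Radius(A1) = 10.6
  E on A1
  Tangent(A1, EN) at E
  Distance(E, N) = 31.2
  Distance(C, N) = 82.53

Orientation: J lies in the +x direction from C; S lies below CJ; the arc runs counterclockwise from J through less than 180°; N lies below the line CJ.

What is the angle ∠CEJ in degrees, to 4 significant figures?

94.81°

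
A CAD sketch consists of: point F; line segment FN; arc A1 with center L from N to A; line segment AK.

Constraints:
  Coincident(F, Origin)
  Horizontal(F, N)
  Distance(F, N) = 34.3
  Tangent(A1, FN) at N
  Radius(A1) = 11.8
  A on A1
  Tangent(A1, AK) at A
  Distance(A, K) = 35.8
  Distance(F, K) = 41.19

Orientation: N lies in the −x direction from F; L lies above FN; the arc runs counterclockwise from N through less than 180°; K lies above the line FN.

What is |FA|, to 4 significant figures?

24.52

Checks: ∠(LN, NF) = 90.00° ✓; |LN| = 11.80 ✓; |LA| = 11.80 ✓; ∠(LA, AK) = 90.00° ✓; |AK| = 35.80 ✓; |FK| = 41.19 ✓.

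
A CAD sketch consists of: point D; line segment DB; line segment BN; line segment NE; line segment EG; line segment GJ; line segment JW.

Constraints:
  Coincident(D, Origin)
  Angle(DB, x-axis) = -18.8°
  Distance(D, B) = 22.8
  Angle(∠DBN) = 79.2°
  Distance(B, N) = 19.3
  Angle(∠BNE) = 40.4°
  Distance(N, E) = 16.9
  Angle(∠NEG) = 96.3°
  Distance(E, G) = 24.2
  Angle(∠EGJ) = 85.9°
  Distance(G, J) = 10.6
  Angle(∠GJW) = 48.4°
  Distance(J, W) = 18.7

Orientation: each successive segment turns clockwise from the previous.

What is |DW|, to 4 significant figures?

18.07

D is at the origin; DB runs at -18.8° with length 22.8, so B = (21.58, -7.348). ∠DBN = 79.2° gives BN at -119.6° from the x-axis; with |BN| = 19.3, N = (12.05, -24.13). ∠BNE = 40.4° gives NE at 100.8° from the x-axis; with |NE| = 16.9, E = (8.884, -7.528). ∠NEG = 96.3° gives EG at 17.10° from the x-axis; with |EG| = 24.2, G = (32.01, -0.4125). ∠EGJ = 85.9° gives GJ at -77.00° from the x-axis; with |GJ| = 10.6, J = (34.40, -10.74). ∠GJW = 48.4° gives JW at 151.4° from the x-axis; with |JW| = 18.7, W = (17.98, -1.789). Then |DW| = |W − D| = 18.07.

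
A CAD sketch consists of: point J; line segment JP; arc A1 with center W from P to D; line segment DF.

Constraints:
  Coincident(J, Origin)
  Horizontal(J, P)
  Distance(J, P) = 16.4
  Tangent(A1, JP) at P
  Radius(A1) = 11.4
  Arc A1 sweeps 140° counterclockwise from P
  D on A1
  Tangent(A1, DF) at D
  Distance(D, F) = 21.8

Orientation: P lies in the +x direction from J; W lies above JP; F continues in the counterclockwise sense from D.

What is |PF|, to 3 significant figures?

35.4

J is at the origin; J and P share the same y with |JP| = 16.4 and P on the +x side, so P = (16.4, 0.00). A1 meets JP tangentially, so WP is at right angles to JP, so W = P + (0, 11.4) = (16.4, 11.4). On A1, P sits at bearing -90° from W; a 140° counterclockwise sweep puts D at bearing 50°, so D = W + 11.4·(cos 50°, sin 50°) = (23.7, 20.1). Since A1 is tangent to DF there, WD ⟂ DF, so DF runs along (−sin 50°, cos 50°); with |DF| = 21.8, F = (7.03, 34.1). Then |PF| = |F − P| = 35.4.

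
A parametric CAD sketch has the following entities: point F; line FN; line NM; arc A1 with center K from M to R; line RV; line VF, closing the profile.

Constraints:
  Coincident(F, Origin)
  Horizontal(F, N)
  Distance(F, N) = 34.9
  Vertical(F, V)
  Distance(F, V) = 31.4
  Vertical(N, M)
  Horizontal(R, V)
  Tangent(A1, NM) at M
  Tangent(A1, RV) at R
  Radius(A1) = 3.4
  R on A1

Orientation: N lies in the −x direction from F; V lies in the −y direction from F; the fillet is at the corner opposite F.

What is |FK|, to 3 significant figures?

42.1

F is at the origin; FN is horizontal with |FN| = 34.9 and N on the −x side, so N = (-34.9, 0.00). F and V share the same x with |FV| = 31.4 and V on the −y side, so V = (0.00, -31.4). The virtual corner opposite F is at (-34.9, -31.4). A1 meets NM tangentially, so KM is at right angles to NM and tangency of A1 to RV means the radius KR is perpendicular to RV, with radius 3.4, so the center K sits 3.4 in from both sides at K = (-31.5, -28.0). Then |FK| = |K − F| = 42.1.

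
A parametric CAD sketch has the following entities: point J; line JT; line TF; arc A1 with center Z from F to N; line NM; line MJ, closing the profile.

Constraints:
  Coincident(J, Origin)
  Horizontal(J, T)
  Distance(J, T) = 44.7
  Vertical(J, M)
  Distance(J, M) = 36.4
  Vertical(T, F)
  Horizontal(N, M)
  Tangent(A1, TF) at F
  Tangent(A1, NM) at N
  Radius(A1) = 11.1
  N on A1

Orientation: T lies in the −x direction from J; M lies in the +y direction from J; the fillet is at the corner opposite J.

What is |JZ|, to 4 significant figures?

42.06

J is at the origin; J and T share the same y with |JT| = 44.7 and T on the −x side, so T = (-44.70, 0.000). JM is vertical with |JM| = 36.4 and M on the +y side, so M = (0.000, 36.40). The virtual corner opposite J is at (-44.70, 36.40). The tangent condition forces ZF to be normal to TF and the tangent condition forces ZN to be normal to NM, with radius 11.1, so the center Z sits 11.1 in from both sides at Z = (-33.60, 25.30). Then |JZ| = |Z − J| = 42.06.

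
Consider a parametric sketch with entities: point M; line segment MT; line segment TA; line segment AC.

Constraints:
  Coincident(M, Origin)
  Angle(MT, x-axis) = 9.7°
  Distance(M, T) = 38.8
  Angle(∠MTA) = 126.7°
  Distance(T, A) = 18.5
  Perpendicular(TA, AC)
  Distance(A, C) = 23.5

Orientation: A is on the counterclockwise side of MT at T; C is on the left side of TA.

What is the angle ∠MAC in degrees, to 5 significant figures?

53.268°

M is at the origin; MT runs at 9.7° with length 38.8, so T = 38.8·(cos 9.7°, sin 9.7°) = (38.245, 6.5374). ∠MTA = 126.7°, so TA runs at 9.7° + (180° − 126.7°) = 63.000° from the x-axis; with |TA| = 18.5, A = T + 18.5·(cos 63.000°, sin 63.000°) = (46.644, 23.021). The perpendicularity gives AC at right angles to TA; with |AC| = 23.5 on the left of TA, C = A + 23.5·(-0.89101, 0.45399) = (25.705, 33.690). Then cos ∠MAC = AM·AC / (|AM||AC|), giving 53.268°.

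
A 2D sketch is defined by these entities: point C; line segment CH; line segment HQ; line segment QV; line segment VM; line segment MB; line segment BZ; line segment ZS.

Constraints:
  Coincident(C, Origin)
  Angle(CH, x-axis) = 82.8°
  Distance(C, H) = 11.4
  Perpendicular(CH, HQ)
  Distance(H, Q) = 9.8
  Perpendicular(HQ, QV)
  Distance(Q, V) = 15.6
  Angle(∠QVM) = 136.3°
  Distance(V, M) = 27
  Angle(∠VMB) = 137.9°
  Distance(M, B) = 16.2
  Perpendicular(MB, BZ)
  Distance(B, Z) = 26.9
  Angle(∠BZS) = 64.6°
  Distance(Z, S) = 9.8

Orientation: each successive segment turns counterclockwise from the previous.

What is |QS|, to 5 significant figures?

30.558

MB ⟂ BZ, so BZ runs at 78.600°; with |BZ| = 26.9, Z = (27.008, -1.4755). ∠BZS = 64.6° gives ZS at -166.00° from the x-axis; with |ZS| = 9.8, S = (17.500, -3.8463). Then |QS| = |S − Q| = 30.558.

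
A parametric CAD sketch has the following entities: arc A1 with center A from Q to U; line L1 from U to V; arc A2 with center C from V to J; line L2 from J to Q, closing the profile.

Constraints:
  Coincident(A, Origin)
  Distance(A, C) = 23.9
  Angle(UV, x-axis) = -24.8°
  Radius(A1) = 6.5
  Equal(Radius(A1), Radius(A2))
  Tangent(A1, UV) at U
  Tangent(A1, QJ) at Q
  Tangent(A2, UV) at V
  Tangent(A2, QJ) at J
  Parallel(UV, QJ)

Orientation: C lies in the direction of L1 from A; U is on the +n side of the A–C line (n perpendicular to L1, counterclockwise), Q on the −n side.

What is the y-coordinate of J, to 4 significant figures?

-15.93

Tangency of A1 to both parallel lines with radius 6.5 puts U and Q at A ± 6.5·n: U = (2.726, 5.901), Q = (-2.726, -5.901). Equal radii place V and J the same way about C: V = C + 6.5·n = (24.42, -4.124), J = C − 6.5·n = (18.97, -15.93). So J.y = -15.93.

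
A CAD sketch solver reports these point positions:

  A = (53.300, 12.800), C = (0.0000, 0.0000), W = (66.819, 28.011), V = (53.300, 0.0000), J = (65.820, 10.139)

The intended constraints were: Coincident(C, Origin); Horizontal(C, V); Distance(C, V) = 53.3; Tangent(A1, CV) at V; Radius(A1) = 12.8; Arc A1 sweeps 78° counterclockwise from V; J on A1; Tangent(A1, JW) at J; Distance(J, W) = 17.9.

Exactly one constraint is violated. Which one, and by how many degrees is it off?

Tangent(A1, JW) at J — off by 8.80°.

C = (0.00, 0.00) ✓; C.y = 0.00, V.y = 0.00 ✓; |CV| = 53.30 ✓; ∠(AV, VC) = 90.00° ✓; |AV| = 12.80 ✓; bearing(A→J) − bearing(A→V) = 78.00° ✓; |AJ| = 12.80 ✓; ∠(AJ, JW) = 81.20° ✗; |JW| = 17.90 ✓.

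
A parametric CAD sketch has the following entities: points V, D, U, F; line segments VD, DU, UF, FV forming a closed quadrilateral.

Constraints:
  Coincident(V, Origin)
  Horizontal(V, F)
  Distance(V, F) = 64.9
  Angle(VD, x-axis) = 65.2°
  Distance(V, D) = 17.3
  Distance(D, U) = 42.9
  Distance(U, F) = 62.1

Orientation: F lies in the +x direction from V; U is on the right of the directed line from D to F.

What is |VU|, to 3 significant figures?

28.6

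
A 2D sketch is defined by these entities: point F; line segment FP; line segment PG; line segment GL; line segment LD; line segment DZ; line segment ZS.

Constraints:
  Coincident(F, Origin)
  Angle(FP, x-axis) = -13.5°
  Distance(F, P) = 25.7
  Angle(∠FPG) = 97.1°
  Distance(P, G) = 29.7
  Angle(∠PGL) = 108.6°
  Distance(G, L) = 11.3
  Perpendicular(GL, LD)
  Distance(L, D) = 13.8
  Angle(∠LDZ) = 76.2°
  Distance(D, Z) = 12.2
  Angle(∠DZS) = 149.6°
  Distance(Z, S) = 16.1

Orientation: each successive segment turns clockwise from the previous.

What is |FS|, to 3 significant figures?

47.3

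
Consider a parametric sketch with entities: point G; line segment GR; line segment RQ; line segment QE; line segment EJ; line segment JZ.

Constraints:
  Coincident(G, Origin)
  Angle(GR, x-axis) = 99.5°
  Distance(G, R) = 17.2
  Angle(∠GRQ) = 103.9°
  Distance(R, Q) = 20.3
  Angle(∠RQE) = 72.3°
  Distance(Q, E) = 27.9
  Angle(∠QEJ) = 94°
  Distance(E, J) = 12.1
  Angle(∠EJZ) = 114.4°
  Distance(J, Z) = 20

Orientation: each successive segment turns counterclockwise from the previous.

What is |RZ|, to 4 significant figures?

5.462

G is at the origin; GR runs at 99.5° with length 17.2, so R = (-2.839, 16.96). ∠GRQ = 103.9° gives RQ at 175.6° from the x-axis; with |RQ| = 20.3, Q = (-23.08, 18.52). ∠RQE = 72.3° gives QE at -76.70° from the x-axis; with |QE| = 27.9, E = (-16.66, -8.630). ∠QEJ = 94.0° gives EJ at 9.300° from the x-axis; with |EJ| = 12.1, J = (-4.720, -6.675). ∠EJZ = 114.4° gives JZ at 74.90° from the x-axis; with |JZ| = 20.0, Z = (0.4904, 12.63). Then |RZ| = |Z − R| = 5.462.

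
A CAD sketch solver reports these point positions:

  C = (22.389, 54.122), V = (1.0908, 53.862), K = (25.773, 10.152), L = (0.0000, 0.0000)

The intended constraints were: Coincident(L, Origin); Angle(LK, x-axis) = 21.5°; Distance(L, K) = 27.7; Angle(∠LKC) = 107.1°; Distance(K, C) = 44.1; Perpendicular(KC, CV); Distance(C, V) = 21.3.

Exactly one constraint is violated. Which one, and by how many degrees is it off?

Perpendicular(KC, CV) — off by 3.70°.

L = (0.00, 0.00) ✓; LK at 21.50° ✓; |LK| = 27.70 ✓; ∠LKC = 107.1° ✓; |KC| = 44.10 ✓; ∠(KC, CV) = 86.30° ✗; |CV| = 21.30 ✓.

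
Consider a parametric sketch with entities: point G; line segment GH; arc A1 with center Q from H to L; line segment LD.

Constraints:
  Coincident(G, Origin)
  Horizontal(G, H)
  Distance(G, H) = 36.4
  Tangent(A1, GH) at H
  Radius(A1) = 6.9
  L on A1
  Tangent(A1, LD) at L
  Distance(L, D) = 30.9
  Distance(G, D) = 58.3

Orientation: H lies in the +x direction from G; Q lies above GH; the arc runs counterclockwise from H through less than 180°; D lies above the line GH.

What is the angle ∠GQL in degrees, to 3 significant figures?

167°

Checks: |GH| = 36.40 ✓; |QL| = 6.900 ✓; ∠(QL, LD) = 90.00° ✓; |LD| = 30.90 ✓; |GD| = 58.30 ✓.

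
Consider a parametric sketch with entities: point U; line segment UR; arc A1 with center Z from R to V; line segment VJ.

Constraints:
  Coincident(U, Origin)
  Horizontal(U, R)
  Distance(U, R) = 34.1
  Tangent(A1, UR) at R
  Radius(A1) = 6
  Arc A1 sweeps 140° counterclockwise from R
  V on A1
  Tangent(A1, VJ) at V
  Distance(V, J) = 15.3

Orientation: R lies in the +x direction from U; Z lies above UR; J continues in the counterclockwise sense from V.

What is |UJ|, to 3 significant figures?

33.3

U is at the origin; U and R share the same y with |UR| = 34.1 and R on the +x side, so R = (34.1, 0.00). The tangent condition forces ZR to be normal to UR, so Z = R + (0, 6) = (34.1, 6.00). On A1, R sits at bearing -90° from Z; a 140° counterclockwise sweep puts V at bearing 50°, so V = Z + 6.0·(cos 50°, sin 50°) = (38.0, 10.6). Tangency of A1 to VJ means the radius ZV is perpendicular to VJ, so VJ runs along (−sin 50°, cos 50°); with |VJ| = 15.3, J = (26.2, 20.4). Then |UJ| = |J − U| = 33.3.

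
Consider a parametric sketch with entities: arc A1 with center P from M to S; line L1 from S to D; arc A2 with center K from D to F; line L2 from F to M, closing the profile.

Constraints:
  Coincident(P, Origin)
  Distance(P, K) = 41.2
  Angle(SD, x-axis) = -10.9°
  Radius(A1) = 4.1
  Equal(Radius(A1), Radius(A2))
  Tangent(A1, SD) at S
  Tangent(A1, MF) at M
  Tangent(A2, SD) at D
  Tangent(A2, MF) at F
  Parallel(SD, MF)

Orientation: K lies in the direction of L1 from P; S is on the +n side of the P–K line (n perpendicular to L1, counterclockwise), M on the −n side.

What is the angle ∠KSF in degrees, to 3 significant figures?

5.57°

Tangency of A1 to both parallel lines with radius 4.1 puts S and M at P ± 4.1·n: S = (0.775, 4.03), M = (-0.775, -4.03). Equal radii place D and F the same way about K: D = K + 4.1·n = (41.2, -3.76), F = K − 4.1·n = (39.7, -11.8). Then cos ∠KSF = SK·SF / (|SK||SF|), giving 5.57°.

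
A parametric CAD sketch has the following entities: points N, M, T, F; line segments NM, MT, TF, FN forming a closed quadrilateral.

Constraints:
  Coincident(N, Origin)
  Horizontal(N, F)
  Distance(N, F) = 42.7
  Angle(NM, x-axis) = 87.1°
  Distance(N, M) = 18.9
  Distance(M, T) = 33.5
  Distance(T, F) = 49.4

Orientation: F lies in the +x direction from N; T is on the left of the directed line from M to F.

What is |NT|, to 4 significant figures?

50.02

N is at the origin; N and F share the same y with |NF| = 42.7 and F in +x, so F = (42.7, 0). NM runs at 87.1° with |NM| = 18.9, so M = (0.9562, 18.88). T is determined by |MT| = 33.5 and |TF| = 49.4 together: it lies at the intersection of circle(M, 33.5) and circle(F, 49.4). With |MF| = 45.81, the foot of the radical line on MF is 8.521 from M and the perpendicular offset is √(33.5² − 8.521²) = 32.40. Taking the left-of-MF solution: T = (22.07, 44.89).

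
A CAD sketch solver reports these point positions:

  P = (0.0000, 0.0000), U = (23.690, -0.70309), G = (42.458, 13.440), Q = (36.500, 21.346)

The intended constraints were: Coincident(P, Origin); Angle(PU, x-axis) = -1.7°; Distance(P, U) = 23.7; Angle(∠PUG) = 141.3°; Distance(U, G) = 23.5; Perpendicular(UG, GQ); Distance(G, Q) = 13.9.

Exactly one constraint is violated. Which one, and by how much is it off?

Distance(G, Q) = 13.9 — off by 4.00.

P = (0.00, 0.00) ✓; PU at -1.700° ✓; |PU| = 23.70 ✓; ∠PUG = 141.3° ✓; |UG| = 23.50 ✓; ∠(UG, GQ) = 90.00° ✓; |GQ| = 9.900 ✗.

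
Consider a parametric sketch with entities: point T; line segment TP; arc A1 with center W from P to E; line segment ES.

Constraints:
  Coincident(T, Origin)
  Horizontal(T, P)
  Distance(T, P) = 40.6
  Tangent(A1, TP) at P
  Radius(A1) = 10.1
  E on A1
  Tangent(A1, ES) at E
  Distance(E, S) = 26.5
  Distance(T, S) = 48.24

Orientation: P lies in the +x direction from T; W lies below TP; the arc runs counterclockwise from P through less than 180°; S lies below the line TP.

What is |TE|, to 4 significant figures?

32.21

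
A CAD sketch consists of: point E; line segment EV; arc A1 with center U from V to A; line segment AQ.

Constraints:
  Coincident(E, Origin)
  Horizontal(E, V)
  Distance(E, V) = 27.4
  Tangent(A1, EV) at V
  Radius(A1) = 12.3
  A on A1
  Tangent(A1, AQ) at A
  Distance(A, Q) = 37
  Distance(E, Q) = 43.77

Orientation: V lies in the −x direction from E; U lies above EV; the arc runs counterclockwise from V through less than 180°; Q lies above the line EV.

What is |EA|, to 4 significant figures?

17.84

Checks: ∠(UV, VE) = 90.00° ✓; |UV| = 12.30 ✓; |UA| = 12.30 ✓; ∠(UA, AQ) = 90.00° ✓; |AQ| = 37.00 ✓; |EQ| = 43.77 ✓.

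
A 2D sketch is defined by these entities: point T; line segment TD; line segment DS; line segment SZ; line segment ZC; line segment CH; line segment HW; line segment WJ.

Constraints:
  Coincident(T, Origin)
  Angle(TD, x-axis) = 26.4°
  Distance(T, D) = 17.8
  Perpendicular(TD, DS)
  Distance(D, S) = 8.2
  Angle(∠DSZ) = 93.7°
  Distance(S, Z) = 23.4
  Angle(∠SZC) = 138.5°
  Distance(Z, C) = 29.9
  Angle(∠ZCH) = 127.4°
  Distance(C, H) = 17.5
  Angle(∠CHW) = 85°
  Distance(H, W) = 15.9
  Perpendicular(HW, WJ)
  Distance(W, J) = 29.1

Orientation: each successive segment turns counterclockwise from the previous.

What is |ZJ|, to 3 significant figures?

11.7

T is at the origin; TD runs at 26.4° with length 17.8, so D = (15.9, 7.91). TD ⟂ DS, so DS runs at 116°; with |DS| = 8.2, S = (12.3, 15.3). ∠DSZ = 93.7° gives SZ at -157° from the x-axis; with |SZ| = 23.4, Z = (-9.29, 6.23). ∠SZC = 138.5° gives ZC at -116° from the x-axis; with |ZC| = 29.9, C = (-22.3, -20.7). ∠ZCH = 127.4° gives CH at -63.2° from the x-axis; with |CH| = 17.5, H = (-14.4, -36.3). ∠CHW = 85.0° gives HW at 31.8° from the x-axis; with |HW| = 15.9, W = (-0.899, -27.9). HW is perpendicular to WJ, so WJ runs at 122°; with |WJ| = 29.1, J = (-16.2, -3.20). Then |ZJ| = |J − Z| = 11.7.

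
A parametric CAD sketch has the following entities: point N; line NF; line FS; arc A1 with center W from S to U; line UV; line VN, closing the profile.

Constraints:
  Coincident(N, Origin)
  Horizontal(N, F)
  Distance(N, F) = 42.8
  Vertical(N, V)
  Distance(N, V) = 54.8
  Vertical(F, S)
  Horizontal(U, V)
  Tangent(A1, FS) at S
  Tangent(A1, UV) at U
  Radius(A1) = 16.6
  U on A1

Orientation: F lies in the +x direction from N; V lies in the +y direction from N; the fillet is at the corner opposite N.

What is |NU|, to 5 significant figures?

60.741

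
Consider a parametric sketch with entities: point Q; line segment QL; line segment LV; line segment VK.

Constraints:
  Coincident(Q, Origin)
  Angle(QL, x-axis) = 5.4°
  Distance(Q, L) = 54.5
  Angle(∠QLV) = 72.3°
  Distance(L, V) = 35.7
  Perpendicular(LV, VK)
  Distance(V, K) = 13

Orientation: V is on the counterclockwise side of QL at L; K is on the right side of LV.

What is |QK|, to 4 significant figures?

67.68

∠QLV = 72.3°, so LV runs at 5.4° + (180° − 72.3°) = 113.1° from the x-axis; with |LV| = 35.7, V = L + 35.7·(cos 113.1°, sin 113.1°) = (40.25, 37.97). The perpendicularity gives VK at right angles to LV; with |VK| = 13.0 on the right of LV, K = V + 13.0·(0.9198, 0.3923) = (52.21, 43.07). Then |QK| = |K − Q| = 67.68.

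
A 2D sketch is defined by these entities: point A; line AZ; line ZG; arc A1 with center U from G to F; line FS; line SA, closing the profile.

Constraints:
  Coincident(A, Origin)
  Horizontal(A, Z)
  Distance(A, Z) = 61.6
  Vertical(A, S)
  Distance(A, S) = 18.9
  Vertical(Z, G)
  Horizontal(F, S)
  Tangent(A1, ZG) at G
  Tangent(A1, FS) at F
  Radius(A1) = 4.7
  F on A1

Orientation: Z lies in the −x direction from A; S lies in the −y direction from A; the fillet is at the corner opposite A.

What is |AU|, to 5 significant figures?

58.645

A is at the origin; AZ is horizontal with |AZ| = 61.6 and Z on the −x side, so Z = (-61.600, 0.0000). A and S share the same x with |AS| = 18.9 and S on the −y side, so S = (0.0000, -18.900). The virtual corner opposite A is at (-61.600, -18.900). The tangent condition forces UG to be normal to ZG and tangency of A1 to FS means the radius UF is perpendicular to FS, with radius 4.7, so the center U sits 4.7 in from both sides at U = (-56.900, -14.200). Then |AU| = |U − A| = 58.645.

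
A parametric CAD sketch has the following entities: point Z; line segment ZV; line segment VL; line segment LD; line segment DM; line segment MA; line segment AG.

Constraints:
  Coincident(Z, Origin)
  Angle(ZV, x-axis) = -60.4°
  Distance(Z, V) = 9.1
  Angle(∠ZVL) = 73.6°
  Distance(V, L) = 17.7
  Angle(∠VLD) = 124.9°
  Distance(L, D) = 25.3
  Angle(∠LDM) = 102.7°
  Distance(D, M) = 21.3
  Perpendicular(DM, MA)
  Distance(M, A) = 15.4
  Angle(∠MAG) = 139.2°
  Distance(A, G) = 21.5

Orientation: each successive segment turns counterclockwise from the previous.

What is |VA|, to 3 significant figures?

26.9

∠LDM = 102.7° gives DM at 178° from the x-axis; with |DM| = 21.3, M = (-9.37, 30.2). DM ⟂ MA, so MA runs at -91.6°; with |MA| = 15.4, A = (-9.80, 14.8). Then |VA| = |A − V| = 26.9.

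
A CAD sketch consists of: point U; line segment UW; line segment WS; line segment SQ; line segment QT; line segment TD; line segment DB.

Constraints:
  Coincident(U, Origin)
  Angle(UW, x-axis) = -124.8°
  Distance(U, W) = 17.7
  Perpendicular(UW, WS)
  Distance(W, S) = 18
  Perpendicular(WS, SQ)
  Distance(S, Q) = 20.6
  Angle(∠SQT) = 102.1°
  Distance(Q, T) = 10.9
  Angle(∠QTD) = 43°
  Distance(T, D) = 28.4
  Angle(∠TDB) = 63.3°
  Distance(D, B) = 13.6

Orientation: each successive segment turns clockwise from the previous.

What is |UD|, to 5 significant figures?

29.739

∠SQT = 102.1° gives QT at -22.700° from the x-axis; with |QT| = 10.9, T = (-3.0700, 8.4478). ∠QTD = 43.0° gives TD at -159.70° from the x-axis; with |TD| = 28.4, D = (-29.706, -1.4052). Then |UD| = |D − U| = 29.739.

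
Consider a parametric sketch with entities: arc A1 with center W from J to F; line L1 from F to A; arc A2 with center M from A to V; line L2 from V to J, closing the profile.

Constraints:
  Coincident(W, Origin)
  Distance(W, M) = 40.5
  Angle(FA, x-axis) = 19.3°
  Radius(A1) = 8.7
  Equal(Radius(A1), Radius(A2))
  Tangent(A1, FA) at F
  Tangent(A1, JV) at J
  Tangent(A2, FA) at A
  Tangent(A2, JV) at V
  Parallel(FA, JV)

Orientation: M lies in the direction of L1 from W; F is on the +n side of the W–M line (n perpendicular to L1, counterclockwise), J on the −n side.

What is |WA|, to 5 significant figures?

41.424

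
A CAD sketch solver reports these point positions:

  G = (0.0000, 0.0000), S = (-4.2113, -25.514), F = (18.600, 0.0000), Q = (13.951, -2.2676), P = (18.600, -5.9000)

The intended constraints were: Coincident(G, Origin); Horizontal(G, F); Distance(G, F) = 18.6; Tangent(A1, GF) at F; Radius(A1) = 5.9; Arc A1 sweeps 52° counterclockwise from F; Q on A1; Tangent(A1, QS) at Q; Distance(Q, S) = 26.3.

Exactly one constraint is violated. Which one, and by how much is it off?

Distance(Q, S) = 26.3 — off by 3.20.

G = (0.00, 0.00) ✓; G.y = 0.00, F.y = 0.00 ✓; |GF| = 18.60 ✓; ∠(PF, FG) = 90.00° ✓; |PF| = 5.900 ✓; bearing(P→Q) − bearing(P→F) = 52.00° ✓; |PQ| = 5.900 ✓; ∠(PQ, QS) = 90.00° ✓; |QS| = 29.50 ✗.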